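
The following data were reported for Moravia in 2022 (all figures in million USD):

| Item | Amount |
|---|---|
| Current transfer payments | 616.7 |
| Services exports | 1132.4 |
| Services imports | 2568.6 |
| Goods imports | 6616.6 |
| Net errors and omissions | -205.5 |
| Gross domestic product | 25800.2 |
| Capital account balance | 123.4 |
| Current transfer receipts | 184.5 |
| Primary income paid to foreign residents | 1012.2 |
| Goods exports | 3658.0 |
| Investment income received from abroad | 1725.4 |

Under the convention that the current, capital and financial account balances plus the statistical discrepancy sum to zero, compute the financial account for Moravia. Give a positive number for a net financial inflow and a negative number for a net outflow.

Goods balance = 3658.0 - 6616.6 = -2958.6
Services balance = 1132.4 - 2568.6 = -1436.2
Trade balance (goods + services) = -2958.6 + (-1436.2) = -4394.8
Net primary income = 1725.4 - 1012.2 = 713.2
Net secondary income = 184.5 - 616.7 = -432.2
Current account = -4394.8 + 713.2 + (-432.2) = -4113.8
Financial account = -(-4113.8 + 123.4 + (-205.5)) = 4195.9

4195.9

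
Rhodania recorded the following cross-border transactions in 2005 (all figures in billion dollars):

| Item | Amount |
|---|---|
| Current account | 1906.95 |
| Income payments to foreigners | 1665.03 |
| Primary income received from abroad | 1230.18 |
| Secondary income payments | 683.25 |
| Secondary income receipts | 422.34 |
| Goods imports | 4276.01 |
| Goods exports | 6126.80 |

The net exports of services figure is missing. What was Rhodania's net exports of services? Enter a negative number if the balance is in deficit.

751.92

Current account = goods balance + services balance + net primary income + net secondary income
Sum of the known components = 1155.03
Net exports of services = CA - (known components) = 1906.95 - 1155.03 = 751.92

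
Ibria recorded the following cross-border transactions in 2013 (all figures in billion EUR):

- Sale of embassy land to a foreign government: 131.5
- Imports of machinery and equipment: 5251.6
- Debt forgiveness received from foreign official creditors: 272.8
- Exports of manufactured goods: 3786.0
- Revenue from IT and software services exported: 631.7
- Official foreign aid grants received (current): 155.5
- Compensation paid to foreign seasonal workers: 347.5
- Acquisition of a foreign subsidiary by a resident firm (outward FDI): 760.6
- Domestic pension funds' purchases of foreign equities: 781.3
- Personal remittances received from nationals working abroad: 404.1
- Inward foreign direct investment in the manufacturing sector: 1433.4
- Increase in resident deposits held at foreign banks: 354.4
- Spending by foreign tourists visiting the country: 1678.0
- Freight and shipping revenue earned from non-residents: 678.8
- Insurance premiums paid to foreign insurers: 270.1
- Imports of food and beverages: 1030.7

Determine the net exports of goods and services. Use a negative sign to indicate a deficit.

222.1

Goods: 3786.0 - 5251.6 - 1030.7 = -2496.3
Services: 631.7 + 678.8 + 1678.0 - 270.1 = 2718.4
Trade balance = -2496.3 + 2718.4 = 222.1
(Excluded from the trade balance — capital account: sale of embassy land to a foreign government 131.5, debt forgiveness received from foreign official creditors 272.8; secondary income: official foreign aid grants received (current) 155.5, personal remittances received from nationals working abroad 404.1; primary income: compensation paid to foreign seasonal workers 347.5; financial account: acquisition of a foreign subsidiary by a resident firm (outward FDI) 760.6, domestic pension funds' purchases of foreign equities 781.3, inward foreign direct investment in the manufacturing sector 1433.4, increase in resident deposits held at foreign banks 354.4.)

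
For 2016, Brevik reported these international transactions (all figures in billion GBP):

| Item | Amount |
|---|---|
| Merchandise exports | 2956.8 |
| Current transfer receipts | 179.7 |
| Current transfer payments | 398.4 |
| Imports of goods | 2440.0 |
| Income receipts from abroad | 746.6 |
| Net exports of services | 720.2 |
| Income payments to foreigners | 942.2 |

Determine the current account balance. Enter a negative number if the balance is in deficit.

822.7

Goods balance = 2956.8 - 2440.0 = 516.8
Services balance = 720.2
Trade balance (goods + services) = 516.8 + 720.2 = 1237.0
Net primary income = 746.6 - 942.2 = -195.6
Net secondary income = 179.7 - 398.4 = -218.7
Current account = 1237.0 + (-195.6) + (-218.7) = 822.7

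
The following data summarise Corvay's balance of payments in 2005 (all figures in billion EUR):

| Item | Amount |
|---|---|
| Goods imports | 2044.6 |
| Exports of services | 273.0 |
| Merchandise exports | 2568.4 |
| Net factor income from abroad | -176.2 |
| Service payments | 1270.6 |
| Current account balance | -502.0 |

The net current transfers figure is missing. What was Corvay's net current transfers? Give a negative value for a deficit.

148.0

Current account = goods balance + services balance + net primary income + net secondary income
Sum of the known components = -650.0
Net current transfers = CA - (known components) = -502.0 - (-650.0) = 148.0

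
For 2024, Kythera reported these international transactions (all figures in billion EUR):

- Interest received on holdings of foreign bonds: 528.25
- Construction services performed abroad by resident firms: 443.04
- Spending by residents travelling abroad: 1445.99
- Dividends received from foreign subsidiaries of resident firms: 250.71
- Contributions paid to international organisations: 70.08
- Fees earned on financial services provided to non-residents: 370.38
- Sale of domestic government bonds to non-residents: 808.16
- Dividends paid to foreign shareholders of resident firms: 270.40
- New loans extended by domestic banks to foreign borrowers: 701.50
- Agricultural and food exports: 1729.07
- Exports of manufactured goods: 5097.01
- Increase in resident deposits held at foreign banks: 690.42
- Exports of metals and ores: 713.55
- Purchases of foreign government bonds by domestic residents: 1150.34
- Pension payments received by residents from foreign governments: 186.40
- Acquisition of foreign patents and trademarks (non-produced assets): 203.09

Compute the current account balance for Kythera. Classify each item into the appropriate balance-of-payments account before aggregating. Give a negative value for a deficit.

Goods: 713.55 + 5097.01 + 1729.07 = 7539.63
Services: -1445.99 + 370.38 + 443.04 = -632.57
Primary income: -270.40 + 528.25 + 250.71 = 508.56
Secondary income: 186.40 - 70.08 = 116.32
Current account = 7539.63 + (-632.57) + 508.56 + 116.32 = 7531.94
(Excluded from the current account — financial account: sale of domestic government bonds to non-residents 808.16, new loans extended by domestic banks to foreign borrowers 701.50, increase in resident deposits held at foreign banks 690.42, purchases of foreign government bonds by domestic residents 1150.34; capital account: acquisition of foreign patents and trademarks (non-produced assets) 203.09.)

7531.94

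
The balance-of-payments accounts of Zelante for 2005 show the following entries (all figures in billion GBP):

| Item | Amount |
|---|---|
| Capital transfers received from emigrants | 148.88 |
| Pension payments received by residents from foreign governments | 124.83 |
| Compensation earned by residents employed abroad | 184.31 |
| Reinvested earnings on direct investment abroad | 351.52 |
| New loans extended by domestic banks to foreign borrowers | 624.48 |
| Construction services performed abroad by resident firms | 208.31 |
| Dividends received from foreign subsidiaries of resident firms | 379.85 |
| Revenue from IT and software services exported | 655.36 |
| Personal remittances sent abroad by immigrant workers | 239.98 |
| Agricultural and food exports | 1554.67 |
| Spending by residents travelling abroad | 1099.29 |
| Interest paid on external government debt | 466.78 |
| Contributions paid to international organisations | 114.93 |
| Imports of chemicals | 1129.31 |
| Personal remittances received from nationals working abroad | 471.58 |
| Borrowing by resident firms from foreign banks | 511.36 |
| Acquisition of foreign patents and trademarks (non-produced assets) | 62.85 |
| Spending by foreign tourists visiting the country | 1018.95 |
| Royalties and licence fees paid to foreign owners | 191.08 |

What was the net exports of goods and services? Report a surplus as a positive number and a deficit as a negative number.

1017.61

Goods: -1129.31 + 1554.67 = 425.36
Services: 1018.95 + 208.31 - 191.08 + 655.36 - 1099.29 = 592.25
Trade balance = 425.36 + 592.25 = 1017.61
(Excluded from the trade balance — capital account: capital transfers received from emigrants 148.88, acquisition of foreign patents and trademarks (non-produced assets) 62.85; secondary income: pension payments received by residents from foreign governments 124.83, personal remittances sent abroad by immigrant workers 239.98, contributions paid to international organisations 114.93, personal remittances received from nationals working abroad 471.58; primary income: compensation earned by residents employed abroad 184.31, reinvested earnings on direct investment abroad 351.52, dividends received from foreign subsidiaries of resident firms 379.85, interest paid on external government debt 466.78; financial account: new loans extended by domestic banks to foreign borrowers 624.48, borrowing by resident firms from foreign banks 511.36.)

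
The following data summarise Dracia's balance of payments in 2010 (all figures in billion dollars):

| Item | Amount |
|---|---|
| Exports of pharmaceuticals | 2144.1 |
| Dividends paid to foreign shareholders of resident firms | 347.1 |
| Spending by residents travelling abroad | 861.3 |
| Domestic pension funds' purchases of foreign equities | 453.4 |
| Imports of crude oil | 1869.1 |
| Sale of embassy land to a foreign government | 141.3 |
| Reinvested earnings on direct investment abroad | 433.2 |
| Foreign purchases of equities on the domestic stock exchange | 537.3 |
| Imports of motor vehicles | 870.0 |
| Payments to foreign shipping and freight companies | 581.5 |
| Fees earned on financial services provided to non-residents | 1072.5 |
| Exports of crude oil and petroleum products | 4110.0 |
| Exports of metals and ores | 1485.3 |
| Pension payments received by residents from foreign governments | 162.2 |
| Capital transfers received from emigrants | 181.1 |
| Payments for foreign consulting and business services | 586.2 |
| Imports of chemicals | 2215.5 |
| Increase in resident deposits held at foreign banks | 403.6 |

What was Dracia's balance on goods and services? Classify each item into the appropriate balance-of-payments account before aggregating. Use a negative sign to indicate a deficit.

Goods: -870.0 + 1485.3 + 4110.0 - 1869.1 - 2215.5 + 2144.1 = 2784.8
Services: -581.5 + 1072.5 - 586.2 - 861.3 = -956.5
Trade balance = 2784.8 + (-956.5) = 1828.3
(Excluded from the trade balance — primary income: dividends paid to foreign shareholders of resident firms 347.1, reinvested earnings on direct investment abroad 433.2; financial account: domestic pension funds' purchases of foreign equities 453.4, foreign purchases of equities on the domestic stock exchange 537.3, increase in resident deposits held at foreign banks 403.6; capital account: sale of embassy land to a foreign government 141.3, capital transfers received from emigrants 181.1; secondary income: pension payments received by residents from foreign governments 162.2.)

1828.3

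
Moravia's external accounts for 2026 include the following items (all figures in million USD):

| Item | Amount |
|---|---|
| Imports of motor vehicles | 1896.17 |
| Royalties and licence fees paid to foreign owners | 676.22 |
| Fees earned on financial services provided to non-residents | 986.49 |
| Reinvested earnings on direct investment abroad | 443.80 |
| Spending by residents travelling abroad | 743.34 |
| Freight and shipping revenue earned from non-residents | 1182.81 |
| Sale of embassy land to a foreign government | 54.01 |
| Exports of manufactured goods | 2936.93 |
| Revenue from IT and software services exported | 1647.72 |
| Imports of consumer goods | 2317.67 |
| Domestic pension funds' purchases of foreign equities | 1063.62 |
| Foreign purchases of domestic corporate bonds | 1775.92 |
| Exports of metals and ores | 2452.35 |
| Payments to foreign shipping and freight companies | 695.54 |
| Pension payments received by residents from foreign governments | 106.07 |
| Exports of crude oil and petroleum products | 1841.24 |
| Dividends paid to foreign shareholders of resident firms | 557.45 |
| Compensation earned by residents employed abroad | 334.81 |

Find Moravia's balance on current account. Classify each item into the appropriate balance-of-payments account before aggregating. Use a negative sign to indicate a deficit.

Goods: -2317.67 + 2936.93 + 2452.35 - 1896.17 + 1841.24 = 3016.68
Services: 1647.72 - 695.54 + 986.49 + 1182.81 - 743.34 - 676.22 = 1701.92
Primary income: 443.80 - 557.45 + 334.81 = 221.16
Secondary income: 106.07
Current account = 3016.68 + 1701.92 + 221.16 + 106.07 = 5045.83
(Excluded from the current account — capital account: sale of embassy land to a foreign government 54.01; financial account: domestic pension funds' purchases of foreign equities 1063.62, foreign purchases of domestic corporate bonds 1775.92.)

5045.83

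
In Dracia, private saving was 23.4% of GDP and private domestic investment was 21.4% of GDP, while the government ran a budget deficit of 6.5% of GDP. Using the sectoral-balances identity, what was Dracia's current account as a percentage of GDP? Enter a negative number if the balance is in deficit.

By the sectoral-balances identity, CA = (S_private - I) + (T - G).
Private balance = 23.4 - 21.4 = 2.0
Government balance (T - G) = -6.5
CA = 2.0 + (-6.5) = -4.5

-4.5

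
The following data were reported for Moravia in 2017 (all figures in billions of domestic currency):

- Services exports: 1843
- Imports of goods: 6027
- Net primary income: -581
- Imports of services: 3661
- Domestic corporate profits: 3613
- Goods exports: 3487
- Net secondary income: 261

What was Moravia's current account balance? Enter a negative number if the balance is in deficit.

-4678

Goods balance = 3487 - 6027 = -2540
Services balance = 1843 - 3661 = -1818
Trade balance (goods + services) = -2540 + (-1818) = -4358
Net primary income = -581
Net secondary income = 261
Current account = -4358 + (-581) + 261 = -4678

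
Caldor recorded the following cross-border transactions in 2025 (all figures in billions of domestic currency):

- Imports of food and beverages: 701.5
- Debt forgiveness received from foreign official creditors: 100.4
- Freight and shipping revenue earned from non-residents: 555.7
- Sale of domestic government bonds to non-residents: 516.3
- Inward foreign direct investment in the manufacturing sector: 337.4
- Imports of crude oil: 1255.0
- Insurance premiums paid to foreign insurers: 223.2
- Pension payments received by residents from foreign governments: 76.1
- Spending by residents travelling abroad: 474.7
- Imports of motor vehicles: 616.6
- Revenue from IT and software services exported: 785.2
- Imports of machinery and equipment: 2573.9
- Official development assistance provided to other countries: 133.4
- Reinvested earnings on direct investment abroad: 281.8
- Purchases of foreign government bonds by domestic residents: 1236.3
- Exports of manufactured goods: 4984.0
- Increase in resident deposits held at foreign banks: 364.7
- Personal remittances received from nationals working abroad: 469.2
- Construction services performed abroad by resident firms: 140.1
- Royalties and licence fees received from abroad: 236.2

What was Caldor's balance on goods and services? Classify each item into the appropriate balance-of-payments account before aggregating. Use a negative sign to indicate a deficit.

856.3

Goods: -616.6 - 701.5 + 4984.0 - 2573.9 - 1255.0 = -163.0
Services: 236.2 + 555.7 - 223.2 + 785.2 + 140.1 - 474.7 = 1019.3
Trade balance = -163.0 + 1019.3 = 856.3
(Excluded from the trade balance — capital account: debt forgiveness received from foreign official creditors 100.4; financial account: sale of domestic government bonds to non-residents 516.3, inward foreign direct investment in the manufacturing sector 337.4, purchases of foreign government bonds by domestic residents 1236.3, increase in resident deposits held at foreign banks 364.7; secondary income: pension payments received by residents from foreign governments 76.1, official development assistance provided to other countries 133.4, personal remittances received from nationals working abroad 469.2; primary income: reinvested earnings on direct investment abroad 281.8.)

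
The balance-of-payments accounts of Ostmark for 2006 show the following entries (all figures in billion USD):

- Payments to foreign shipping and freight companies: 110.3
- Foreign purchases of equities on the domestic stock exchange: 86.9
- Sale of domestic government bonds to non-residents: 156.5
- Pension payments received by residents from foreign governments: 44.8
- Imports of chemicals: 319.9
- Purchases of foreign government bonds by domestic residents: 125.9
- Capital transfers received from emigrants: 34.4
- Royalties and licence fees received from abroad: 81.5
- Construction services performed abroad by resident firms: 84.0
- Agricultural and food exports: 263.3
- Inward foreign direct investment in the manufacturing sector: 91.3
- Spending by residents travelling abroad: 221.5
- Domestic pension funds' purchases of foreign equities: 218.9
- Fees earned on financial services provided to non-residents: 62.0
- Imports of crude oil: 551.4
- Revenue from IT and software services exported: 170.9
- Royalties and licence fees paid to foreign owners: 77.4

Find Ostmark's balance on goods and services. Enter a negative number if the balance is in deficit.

-618.8

Goods: -551.4 - 319.9 + 263.3 = -608.0
Services: -77.4 - 221.5 - 110.3 + 62.0 + 84.0 + 81.5 + 170.9 = -10.8
Trade balance = -608.0 + (-10.8) = -618.8
(Excluded from the trade balance — financial account: foreign purchases of equities on the domestic stock exchange 86.9, sale of domestic government bonds to non-residents 156.5, purchases of foreign government bonds by domestic residents 125.9, inward foreign direct investment in the manufacturing sector 91.3, domestic pension funds' purchases of foreign equities 218.9; secondary income: pension payments received by residents from foreign governments 44.8; capital account: capital transfers received from emigrants 34.4.)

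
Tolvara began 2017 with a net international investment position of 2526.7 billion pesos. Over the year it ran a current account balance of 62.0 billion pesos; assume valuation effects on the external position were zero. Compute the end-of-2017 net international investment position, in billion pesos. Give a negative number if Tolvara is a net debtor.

2588.7

With no valuation effects, change in NIIP = current account = 62.0
End-of-year NIIP = 2526.7 + 62.0 = 2588.7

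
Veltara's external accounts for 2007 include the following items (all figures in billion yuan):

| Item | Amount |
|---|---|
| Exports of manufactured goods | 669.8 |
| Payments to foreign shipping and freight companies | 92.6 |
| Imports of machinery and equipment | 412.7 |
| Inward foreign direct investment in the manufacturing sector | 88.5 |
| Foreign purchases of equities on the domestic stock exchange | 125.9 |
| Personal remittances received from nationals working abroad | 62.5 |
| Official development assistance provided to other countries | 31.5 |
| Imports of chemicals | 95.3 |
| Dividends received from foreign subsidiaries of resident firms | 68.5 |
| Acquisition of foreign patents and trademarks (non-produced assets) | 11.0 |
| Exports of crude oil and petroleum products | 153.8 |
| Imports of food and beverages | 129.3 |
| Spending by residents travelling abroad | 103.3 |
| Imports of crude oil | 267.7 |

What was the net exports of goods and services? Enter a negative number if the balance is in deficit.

Goods: -412.7 - 95.3 + 153.8 - 267.7 + 669.8 - 129.3 = -81.4
Services: -103.3 - 92.6 = -195.9
Trade balance = -81.4 + (-195.9) = -277.3
(Excluded from the trade balance — financial account: inward foreign direct investment in the manufacturing sector 88.5, foreign purchases of equities on the domestic stock exchange 125.9; secondary income: personal remittances received from nationals working abroad 62.5, official development assistance provided to other countries 31.5; primary income: dividends received from foreign subsidiaries of resident firms 68.5; capital account: acquisition of foreign patents and trademarks (non-produced assets) 11.0.)

-277.3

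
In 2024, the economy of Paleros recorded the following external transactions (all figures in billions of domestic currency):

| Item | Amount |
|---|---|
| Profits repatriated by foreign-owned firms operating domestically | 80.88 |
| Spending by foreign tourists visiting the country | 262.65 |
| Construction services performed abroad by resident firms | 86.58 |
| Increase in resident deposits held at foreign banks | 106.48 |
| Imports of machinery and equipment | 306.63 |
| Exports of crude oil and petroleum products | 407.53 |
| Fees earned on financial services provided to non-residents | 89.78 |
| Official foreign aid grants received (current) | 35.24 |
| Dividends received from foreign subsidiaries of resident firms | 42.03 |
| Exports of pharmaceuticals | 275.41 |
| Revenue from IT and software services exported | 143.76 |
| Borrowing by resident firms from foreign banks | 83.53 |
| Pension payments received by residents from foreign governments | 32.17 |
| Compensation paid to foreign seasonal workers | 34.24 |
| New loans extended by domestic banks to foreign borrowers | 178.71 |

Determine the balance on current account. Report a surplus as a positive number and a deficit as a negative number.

Goods: 275.41 + 407.53 - 306.63 = 376.31
Services: 143.76 + 262.65 + 86.58 + 89.78 = 582.77
Primary income: -80.88 - 34.24 + 42.03 = -73.09
Secondary income: 35.24 + 32.17 = 67.41
Current account = 376.31 + 582.77 + (-73.09) + 67.41 = 953.40
(Excluded from the current account — financial account: increase in resident deposits held at foreign banks 106.48, borrowing by resident firms from foreign banks 83.53, new loans extended by domestic banks to foreign borrowers 178.71.)

953.40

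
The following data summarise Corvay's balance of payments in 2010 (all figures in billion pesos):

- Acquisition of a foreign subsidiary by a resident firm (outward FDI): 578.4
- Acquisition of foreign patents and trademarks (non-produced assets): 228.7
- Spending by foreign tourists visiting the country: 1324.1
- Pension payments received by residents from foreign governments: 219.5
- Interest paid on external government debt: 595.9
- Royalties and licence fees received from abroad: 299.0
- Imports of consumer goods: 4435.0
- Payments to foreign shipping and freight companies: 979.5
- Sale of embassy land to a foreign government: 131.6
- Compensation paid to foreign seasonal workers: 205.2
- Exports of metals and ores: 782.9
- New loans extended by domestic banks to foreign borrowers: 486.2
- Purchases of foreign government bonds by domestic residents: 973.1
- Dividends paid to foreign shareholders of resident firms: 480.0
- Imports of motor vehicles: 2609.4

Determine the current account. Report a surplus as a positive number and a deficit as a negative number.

Goods: 782.9 - 4435.0 - 2609.4 = -6261.5
Services: -979.5 + 1324.1 + 299.0 = 643.6
Primary income: -480.0 - 595.9 - 205.2 = -1281.1
Secondary income: 219.5
Current account = (-6261.5) + 643.6 + (-1281.1) + 219.5 = -6679.5
(Excluded from the current account — financial account: acquisition of a foreign subsidiary by a resident firm (outward FDI) 578.4, new loans extended by domestic banks to foreign borrowers 486.2, purchases of foreign government bonds by domestic residents 973.1; capital account: acquisition of foreign patents and trademarks (non-produced assets) 228.7, sale of embassy land to a foreign government 131.6.)

-6679.5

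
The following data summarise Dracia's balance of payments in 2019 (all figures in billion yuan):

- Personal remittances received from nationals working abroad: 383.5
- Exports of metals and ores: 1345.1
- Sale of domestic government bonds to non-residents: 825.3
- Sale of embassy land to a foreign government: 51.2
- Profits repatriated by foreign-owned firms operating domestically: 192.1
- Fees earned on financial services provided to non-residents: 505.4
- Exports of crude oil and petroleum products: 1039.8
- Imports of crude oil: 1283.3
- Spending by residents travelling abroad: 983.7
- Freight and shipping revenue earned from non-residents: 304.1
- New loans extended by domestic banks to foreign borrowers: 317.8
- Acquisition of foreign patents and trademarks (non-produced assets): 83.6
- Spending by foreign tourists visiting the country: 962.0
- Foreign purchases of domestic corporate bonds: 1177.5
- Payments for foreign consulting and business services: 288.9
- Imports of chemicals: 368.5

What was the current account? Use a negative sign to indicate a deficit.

Goods: 1345.1 - 368.5 + 1039.8 - 1283.3 = 733.1
Services: -288.9 + 962.0 + 505.4 - 983.7 + 304.1 = 498.9
Primary income: -192.1
Secondary income: 383.5
Current account = 733.1 + 498.9 + (-192.1) + 383.5 = 1423.4
(Excluded from the current account — financial account: sale of domestic government bonds to non-residents 825.3, new loans extended by domestic banks to foreign borrowers 317.8, foreign purchases of domestic corporate bonds 1177.5; capital account: sale of embassy land to a foreign government 51.2, acquisition of foreign patents and trademarks (non-produced assets) 83.6.)

1423.4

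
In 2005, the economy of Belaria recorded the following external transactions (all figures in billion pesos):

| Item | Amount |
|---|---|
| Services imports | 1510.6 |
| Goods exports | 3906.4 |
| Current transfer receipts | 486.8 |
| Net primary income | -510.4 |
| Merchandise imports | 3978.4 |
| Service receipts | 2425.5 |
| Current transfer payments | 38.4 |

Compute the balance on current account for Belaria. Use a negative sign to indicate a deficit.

780.9

Goods balance = 3906.4 - 3978.4 = -72.0
Services balance = 2425.5 - 1510.6 = 914.9
Trade balance (goods + services) = -72.0 + 914.9 = 842.9
Net primary income = -510.4
Net secondary income = 486.8 - 38.4 = 448.4
Current account = 842.9 + (-510.4) + 448.4 = 780.9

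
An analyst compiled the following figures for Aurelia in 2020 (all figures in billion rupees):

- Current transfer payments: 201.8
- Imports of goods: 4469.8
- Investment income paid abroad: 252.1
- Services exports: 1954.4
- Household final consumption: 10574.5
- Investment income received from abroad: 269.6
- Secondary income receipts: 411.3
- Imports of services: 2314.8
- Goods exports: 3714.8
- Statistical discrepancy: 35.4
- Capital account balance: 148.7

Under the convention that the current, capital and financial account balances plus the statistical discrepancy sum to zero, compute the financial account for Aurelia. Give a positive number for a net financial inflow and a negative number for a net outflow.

704.3

Goods balance = 3714.8 - 4469.8 = -755.0
Services balance = 1954.4 - 2314.8 = -360.4
Trade balance (goods + services) = -755.0 + (-360.4) = -1115.4
Net primary income = 269.6 - 252.1 = 17.5
Net secondary income = 411.3 - 201.8 = 209.5
Current account = -1115.4 + 17.5 + 209.5 = -888.4
Financial account = -(-888.4 + 148.7 + 35.4) = 704.3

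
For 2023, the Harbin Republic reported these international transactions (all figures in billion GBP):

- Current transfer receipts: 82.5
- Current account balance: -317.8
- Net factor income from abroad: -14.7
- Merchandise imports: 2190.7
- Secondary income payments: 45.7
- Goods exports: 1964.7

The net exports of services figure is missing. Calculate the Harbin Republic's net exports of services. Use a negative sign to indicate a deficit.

-113.9

Current account = goods balance + services balance + net primary income + net secondary income
Sum of the known components = -203.9
Net exports of services = CA - (known components) = -317.8 - (-203.9) = -113.9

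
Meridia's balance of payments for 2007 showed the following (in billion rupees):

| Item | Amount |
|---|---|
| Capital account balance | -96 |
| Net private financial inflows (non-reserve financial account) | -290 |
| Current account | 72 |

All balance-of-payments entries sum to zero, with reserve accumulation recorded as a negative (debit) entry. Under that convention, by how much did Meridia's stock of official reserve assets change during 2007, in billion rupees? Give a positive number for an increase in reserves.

-314

Official reserve transactions balance = -(72 + (-96) + (-290)) = 314
An accumulation of reserves is recorded as a debit (negative entry), so the change in the stock of reserves is the negative of that balance.
Change in official reserves = -(314) = -314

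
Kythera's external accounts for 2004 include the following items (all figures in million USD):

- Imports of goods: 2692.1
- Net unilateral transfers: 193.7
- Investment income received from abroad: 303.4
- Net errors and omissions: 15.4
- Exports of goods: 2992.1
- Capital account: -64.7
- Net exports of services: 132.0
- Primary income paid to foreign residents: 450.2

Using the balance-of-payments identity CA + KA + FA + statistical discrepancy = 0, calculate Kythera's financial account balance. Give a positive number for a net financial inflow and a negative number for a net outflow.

Goods balance = 2992.1 - 2692.1 = 300.0
Services balance = 132.0
Trade balance (goods + services) = 300.0 + 132.0 = 432.0
Net primary income = 303.4 - 450.2 = -146.8
Net secondary income = 193.7
Current account = 432.0 + (-146.8) + 193.7 = 478.9
Financial account = -(478.9 + (-64.7) + 15.4) = -429.6

-429.6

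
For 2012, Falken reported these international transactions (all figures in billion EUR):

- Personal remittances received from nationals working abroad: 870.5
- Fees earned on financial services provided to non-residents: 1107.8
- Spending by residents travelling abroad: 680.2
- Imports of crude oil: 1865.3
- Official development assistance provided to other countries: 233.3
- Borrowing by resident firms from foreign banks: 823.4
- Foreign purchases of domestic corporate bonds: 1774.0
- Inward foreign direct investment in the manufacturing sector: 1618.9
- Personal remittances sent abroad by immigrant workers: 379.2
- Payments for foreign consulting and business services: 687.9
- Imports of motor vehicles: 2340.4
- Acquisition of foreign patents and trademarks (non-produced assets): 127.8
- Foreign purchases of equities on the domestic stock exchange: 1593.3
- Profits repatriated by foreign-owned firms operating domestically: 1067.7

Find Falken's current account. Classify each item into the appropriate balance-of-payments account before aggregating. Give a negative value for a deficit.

-5275.7

Goods: -1865.3 - 2340.4 = -4205.7
Services: 1107.8 - 687.9 - 680.2 = -260.3
Primary income: -1067.7
Secondary income: 870.5 - 233.3 - 379.2 = 258.0
Current account = (-4205.7) + (-260.3) + (-1067.7) + 258.0 = -5275.7
(Excluded from the current account — financial account: borrowing by resident firms from foreign banks 823.4, foreign purchases of domestic corporate bonds 1774.0, inward foreign direct investment in the manufacturing sector 1618.9, foreign purchases of equities on the domestic stock exchange 1593.3; capital account: acquisition of foreign patents and trademarks (non-produced assets) 127.8.)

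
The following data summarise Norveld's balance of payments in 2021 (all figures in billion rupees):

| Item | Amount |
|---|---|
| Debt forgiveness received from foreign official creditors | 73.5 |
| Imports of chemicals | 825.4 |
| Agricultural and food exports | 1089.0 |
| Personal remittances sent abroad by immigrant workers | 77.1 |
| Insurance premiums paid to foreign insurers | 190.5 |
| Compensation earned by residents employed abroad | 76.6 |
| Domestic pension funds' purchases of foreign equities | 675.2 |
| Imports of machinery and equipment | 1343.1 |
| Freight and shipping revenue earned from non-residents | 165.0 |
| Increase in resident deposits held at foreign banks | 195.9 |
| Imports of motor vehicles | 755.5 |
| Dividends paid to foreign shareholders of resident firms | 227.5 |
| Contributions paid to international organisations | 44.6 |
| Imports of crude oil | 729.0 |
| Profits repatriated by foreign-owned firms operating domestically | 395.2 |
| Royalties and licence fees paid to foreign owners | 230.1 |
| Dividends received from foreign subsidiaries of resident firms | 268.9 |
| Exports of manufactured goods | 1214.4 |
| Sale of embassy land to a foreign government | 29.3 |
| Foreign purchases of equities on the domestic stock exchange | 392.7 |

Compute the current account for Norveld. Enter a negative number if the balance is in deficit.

Goods: 1214.4 + 1089.0 - 1343.1 - 729.0 - 755.5 - 825.4 = -1349.6
Services: -190.5 + 165.0 - 230.1 = -255.6
Primary income: 76.6 - 395.2 - 227.5 + 268.9 = -277.2
Secondary income: -44.6 - 77.1 = -121.7
Current account = (-1349.6) + (-255.6) + (-277.2) + (-121.7) = -2004.1
(Excluded from the current account — capital account: debt forgiveness received from foreign official creditors 73.5, sale of embassy land to a foreign government 29.3; financial account: domestic pension funds' purchases of foreign equities 675.2, increase in resident deposits held at foreign banks 195.9, foreign purchases of equities on the domestic stock exchange 392.7.)

-2004.1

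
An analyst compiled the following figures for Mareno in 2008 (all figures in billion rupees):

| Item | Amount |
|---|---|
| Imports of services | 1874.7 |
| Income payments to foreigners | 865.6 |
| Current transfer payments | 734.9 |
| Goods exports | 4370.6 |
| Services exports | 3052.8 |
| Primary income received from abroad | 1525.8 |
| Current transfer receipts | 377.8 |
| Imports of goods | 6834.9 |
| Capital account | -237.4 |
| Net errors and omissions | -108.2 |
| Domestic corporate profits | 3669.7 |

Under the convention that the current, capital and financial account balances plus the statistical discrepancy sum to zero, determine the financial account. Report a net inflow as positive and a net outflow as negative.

Goods balance = 4370.6 - 6834.9 = -2464.3
Services balance = 3052.8 - 1874.7 = 1178.1
Trade balance (goods + services) = -2464.3 + 1178.1 = -1286.2
Net primary income = 1525.8 - 865.6 = 660.2
Net secondary income = 377.8 - 734.9 = -357.1
Current account = -1286.2 + 660.2 + (-357.1) = -983.1
Financial account = -(-983.1 + (-237.4) + (-108.2)) = 1328.7

1328.7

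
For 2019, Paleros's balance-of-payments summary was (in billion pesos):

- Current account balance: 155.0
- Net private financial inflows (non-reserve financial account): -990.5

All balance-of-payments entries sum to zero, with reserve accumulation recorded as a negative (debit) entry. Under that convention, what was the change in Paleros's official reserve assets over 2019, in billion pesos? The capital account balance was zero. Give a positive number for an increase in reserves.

Official reserve transactions balance = -(155.0 + (-990.5)) = 835.5
An accumulation of reserves is recorded as a debit (negative entry), so the change in the stock of reserves is the negative of that balance.
Change in official reserves = -(835.5) = -835.5

-835.5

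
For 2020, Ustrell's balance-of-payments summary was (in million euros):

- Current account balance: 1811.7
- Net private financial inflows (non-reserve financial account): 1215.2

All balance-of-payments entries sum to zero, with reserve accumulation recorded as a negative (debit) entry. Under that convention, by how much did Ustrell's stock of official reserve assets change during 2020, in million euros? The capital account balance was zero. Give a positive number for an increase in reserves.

Official reserve transactions balance = -(1811.7 + 1215.2) = -3026.9
An accumulation of reserves is recorded as a debit (negative entry), so the change in the stock of reserves is the negative of that balance.
Change in official reserves = -(-3026.9) = 3026.9

3026.9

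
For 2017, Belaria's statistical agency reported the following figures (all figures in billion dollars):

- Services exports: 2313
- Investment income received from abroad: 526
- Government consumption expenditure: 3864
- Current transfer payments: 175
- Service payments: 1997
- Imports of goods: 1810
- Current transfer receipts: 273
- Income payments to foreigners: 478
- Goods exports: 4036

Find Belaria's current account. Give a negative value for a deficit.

Goods balance = 4036 - 1810 = 2226
Services balance = 2313 - 1997 = 316
Trade balance (goods + services) = 2226 + 316 = 2542
Net primary income = 526 - 478 = 48
Net secondary income = 273 - 175 = 98
Current account = 2542 + 48 + 98 = 2688

2688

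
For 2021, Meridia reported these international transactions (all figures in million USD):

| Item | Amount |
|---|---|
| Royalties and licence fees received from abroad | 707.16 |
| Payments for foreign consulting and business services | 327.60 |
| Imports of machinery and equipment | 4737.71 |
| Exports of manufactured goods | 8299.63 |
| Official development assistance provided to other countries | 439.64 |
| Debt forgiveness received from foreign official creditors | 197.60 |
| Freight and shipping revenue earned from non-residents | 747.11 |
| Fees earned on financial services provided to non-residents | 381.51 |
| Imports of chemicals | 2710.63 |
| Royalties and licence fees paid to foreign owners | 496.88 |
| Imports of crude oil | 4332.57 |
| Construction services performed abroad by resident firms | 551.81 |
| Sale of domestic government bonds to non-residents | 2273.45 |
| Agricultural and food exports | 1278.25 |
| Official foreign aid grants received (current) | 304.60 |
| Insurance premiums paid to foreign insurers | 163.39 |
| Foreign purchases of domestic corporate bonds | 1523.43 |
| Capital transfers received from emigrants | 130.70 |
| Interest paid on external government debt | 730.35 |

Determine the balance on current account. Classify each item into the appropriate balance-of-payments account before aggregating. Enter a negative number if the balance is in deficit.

Goods: -4332.57 - 4737.71 - 2710.63 + 8299.63 + 1278.25 = -2203.03
Services: 381.51 + 707.16 - 327.60 - 163.39 + 747.11 - 496.88 + 551.81 = 1399.72
Primary income: -730.35
Secondary income: -439.64 + 304.60 = -135.04
Current account = (-2203.03) + 1399.72 + (-730.35) + (-135.04) = -1668.70
(Excluded from the current account — capital account: debt forgiveness received from foreign official creditors 197.60, capital transfers received from emigrants 130.70; financial account: sale of domestic government bonds to non-residents 2273.45, foreign purchases of domestic corporate bonds 1523.43.)

-1668.70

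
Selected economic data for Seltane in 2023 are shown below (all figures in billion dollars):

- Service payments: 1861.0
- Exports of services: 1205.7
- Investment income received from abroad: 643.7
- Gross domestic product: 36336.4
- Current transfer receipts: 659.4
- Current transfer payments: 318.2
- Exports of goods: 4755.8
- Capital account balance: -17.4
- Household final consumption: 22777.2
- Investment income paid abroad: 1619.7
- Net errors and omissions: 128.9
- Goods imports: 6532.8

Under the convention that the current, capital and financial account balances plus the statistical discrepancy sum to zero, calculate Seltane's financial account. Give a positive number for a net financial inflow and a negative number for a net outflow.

2955.6

Goods balance = 4755.8 - 6532.8 = -1777.0
Services balance = 1205.7 - 1861.0 = -655.3
Trade balance (goods + services) = -1777.0 + (-655.3) = -2432.3
Net primary income = 643.7 - 1619.7 = -976.0
Net secondary income = 659.4 - 318.2 = 341.2
Current account = -2432.3 + (-976.0) + 341.2 = -3067.1
Financial account = -(-3067.1 + (-17.4) + 128.9) = 2955.6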